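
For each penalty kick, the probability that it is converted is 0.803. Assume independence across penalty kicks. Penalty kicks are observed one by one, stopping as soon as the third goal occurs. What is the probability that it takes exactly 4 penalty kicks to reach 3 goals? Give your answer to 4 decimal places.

0.3060

Y = trial on which the third success occurs; negative binomial, r=3, p=0.803.
P(Y=4) = C(3,2) · p^3 · (1−p)^1
= 3 · 0.51778 · 0.197 = 0.306009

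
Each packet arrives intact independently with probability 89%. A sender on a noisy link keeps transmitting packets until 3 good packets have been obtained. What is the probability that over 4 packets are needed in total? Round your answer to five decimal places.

0.06239

Needing more than 4 packets ⇔ fewer than 3 successes in the first 4. With X ~ Binomial(4, 0.89), P(Y > 4) = P(X ≤ 2).
  k=0: C(4,0)·0.89^0·0.11^4 = 0.0001464
  k=1: C(4,1)·0.89^1·0.11^3 = 0.0047384
  k=2: C(4,2)·0.89^2·0.11^2 = 0.0575065
P(X ≤ 2) = 0.0623912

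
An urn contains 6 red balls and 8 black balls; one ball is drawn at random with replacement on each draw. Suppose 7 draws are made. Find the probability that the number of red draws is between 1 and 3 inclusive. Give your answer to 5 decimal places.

0.63321

X ~ Binomial(7, 0.428571); P(1 ≤ X ≤ 3) = Σ C(7,k) p^k (1−p)^(7−k) over k:
  k=1: C(7,1)·0.428571^1·0.571429^6 = 0.1044463
  k=2: C(7,2)·0.428571^2·0.571429^5 = 0.2350041
  k=3: C(7,3)·0.428571^3·0.571429^4 = 0.2937552
Total = 0.6332056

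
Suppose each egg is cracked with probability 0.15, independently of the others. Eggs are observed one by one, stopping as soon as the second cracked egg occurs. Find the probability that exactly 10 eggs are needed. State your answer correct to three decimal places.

0.055

Y = trial on which the second success occurs; negative binomial, r=2, p=0.15.
P(Y=10) = C(9,1) · p^2 · (1−p)^8
= 9 · 0.0225 · 0.27249 = 0.05518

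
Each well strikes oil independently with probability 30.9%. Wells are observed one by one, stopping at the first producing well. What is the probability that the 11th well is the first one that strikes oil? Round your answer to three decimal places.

Geometric (trials to first success), p = 0.309.
P(Y = 11) = (1−p)^10 · p = 0.024819 · 0.309 = 0.00767

0.008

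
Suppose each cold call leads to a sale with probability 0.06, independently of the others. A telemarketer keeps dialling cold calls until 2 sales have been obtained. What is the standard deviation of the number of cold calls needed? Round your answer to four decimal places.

22.8522

Y = total cold calls until the second success; negative binomial with r=2, p=0.06.
SD(Y) = √[r(1−p)/p²] = √(522.222222) = 22.852182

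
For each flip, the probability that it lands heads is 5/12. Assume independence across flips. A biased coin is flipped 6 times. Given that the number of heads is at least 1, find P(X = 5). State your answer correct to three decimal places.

X ~ Binomial(6, 0.416667). Want P(X=5 | X≥1) = P(X=5) / P(X≥1).
P(X=5) = C(6,5)·0.416667^5·0.583333^1 = 0.04396
P(X≥1) = 1 − 0.03940 = 0.96060
Ratio = 0.04396 / 0.96060 = 0.04576

0.046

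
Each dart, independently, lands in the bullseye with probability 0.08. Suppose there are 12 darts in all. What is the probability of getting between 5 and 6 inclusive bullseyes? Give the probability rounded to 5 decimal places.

X ~ Binomial(12, 0.08); P(5 ≤ X ≤ 6) = Σ C(12,k) p^k (1−p)^(12−k) over k:
  k=5: C(12,5)·0.08^5·0.92^7 = 0.0014477
  k=6: C(12,6)·0.08^6·0.92^6 = 0.0001469
Total = 0.0015946

0.00159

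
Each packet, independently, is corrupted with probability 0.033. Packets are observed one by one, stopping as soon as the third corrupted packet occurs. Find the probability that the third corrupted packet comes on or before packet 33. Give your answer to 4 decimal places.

0.0943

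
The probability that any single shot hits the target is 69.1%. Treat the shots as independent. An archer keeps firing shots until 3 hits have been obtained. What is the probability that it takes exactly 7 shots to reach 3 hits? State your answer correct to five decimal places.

0.04512

Y = trial on which the third success occurs; negative binomial, r=3, p=0.691.
P(Y=7) = C(6,2) · p^3 · (1−p)^4
= 15 · 0.32994 · 0.0091166 = 0.0451190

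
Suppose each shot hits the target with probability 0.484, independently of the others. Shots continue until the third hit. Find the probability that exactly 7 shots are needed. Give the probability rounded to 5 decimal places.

0.12057

Y = trial on which the third success occurs; negative binomial, r=3, p=0.484.
P(Y=7) = C(6,2) · p^3 · (1−p)^4
= 15 · 0.11338 · 0.070892 = 0.1205664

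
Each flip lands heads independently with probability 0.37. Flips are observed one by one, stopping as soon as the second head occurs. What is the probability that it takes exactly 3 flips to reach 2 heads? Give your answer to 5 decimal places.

Y = trial on which the second success occurs; negative binomial, r=2, p=0.37.
P(Y=3) = C(2,1) · p^2 · (1−p)^1
= 2 · 0.1369 · 0.63 = 0.1724940

0.17249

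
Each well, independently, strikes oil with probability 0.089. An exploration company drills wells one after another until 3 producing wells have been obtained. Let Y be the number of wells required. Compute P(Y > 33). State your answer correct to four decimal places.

Needing more than 33 wells ⇔ fewer than 3 successes in the first 33. With X ~ Binomial(33, 0.089), P(Y > 33) = P(X ≤ 2).
  k=0: C(33,0)·0.089^0·0.911^33 = 0.046143
  k=1: C(33,1)·0.089^1·0.911^32 = 0.148762
  k=2: C(33,2)·0.089^2·0.911^31 = 0.232532
P(X ≤ 2) = 0.427438

0.4274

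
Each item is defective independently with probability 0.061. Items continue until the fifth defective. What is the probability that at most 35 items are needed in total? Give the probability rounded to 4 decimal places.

Finishing within 35 items ⇔ at least 5 successes in the first 35. With X ~ Binomial(35, 0.061), P(Y ≤ 35) = 1 − P(X ≤ 4).
  k=0: C(35,0)·0.061^0·0.939^35 = 0.110483
  k=1: C(35,1)·0.061^1·0.939^34 = 0.251205
  k=2: C(35,2)·0.061^2·0.939^33 = 0.277422
  k=3: C(35,3)·0.061^3·0.939^32 = 0.198243
  k=4: C(35,4)·0.061^4·0.939^31 = 0.103027
1 − 0.940381 = 0.059619

0.0596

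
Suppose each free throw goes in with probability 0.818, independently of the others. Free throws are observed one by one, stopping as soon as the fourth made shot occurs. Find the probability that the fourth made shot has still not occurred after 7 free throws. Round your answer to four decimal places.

Needing more than 7 free throws ⇔ fewer than 4 successes in the first 7. With X ~ Binomial(7, 0.818), P(Y > 7) = P(X ≤ 3).
  k=0: C(7,0)·0.818^0·0.182^7 = 0.000007
  k=1: C(7,1)·0.818^1·0.182^6 = 0.000208
  k=2: C(7,2)·0.818^2·0.182^5 = 0.002806
  k=3: C(7,3)·0.818^3·0.182^4 = 0.021019
P(X ≤ 3) = 0.024040

0.0240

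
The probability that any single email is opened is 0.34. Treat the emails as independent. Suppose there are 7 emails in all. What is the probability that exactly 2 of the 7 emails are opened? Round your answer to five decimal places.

0.30402

X ~ Binomial(n=7, p=0.34).
P(X=2) = C(7,2) · p^2 · (1−p)^5
= 21 · 0.1156 · 0.12523 = 0.3040163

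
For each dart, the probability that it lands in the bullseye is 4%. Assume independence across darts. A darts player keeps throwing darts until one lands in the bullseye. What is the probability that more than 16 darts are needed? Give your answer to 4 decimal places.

Y = number of darts to the first success; geometric, p = 0.04.
P(Y > 16) = P(first 16 all fail) = (1−p)^16 = 0.520403

0.5204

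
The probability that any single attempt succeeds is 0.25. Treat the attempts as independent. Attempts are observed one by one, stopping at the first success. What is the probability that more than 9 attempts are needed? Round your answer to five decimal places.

0.07508

Y = number of attempts to the first success; geometric, p = 0.25.
P(Y > 9) = P(first 9 all fail) = (1−p)^9 = 0.0750847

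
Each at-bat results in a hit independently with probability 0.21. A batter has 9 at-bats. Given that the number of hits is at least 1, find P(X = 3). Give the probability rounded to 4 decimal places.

X ~ Binomial(9, 0.21). Want P(X=3 | X≥1) = P(X=3) / P(X≥1).
P(X=3) = C(9,3)·0.21^3·0.79^6 = 0.189104
P(X≥1) = 1 − 0.119852 = 0.880148
Ratio = 0.189104 / 0.880148 = 0.214854

0.2149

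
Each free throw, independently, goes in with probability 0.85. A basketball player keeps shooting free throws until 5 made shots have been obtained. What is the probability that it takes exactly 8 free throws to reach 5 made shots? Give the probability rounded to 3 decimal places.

0.052

Y = trial on which the fifth success occurs; negative binomial, r=5, p=0.85.
P(Y=8) = C(7,4) · p^5 · (1−p)^3
= 35 · 0.44371 · 0.003375 = 0.05241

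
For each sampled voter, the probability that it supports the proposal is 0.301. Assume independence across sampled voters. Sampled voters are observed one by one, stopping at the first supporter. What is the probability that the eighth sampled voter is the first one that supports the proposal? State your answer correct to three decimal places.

Geometric (trials to first success), p = 0.301.
P(Y = 8) = (1−p)^7 · p = 0.081534 · 0.301 = 0.02454

0.025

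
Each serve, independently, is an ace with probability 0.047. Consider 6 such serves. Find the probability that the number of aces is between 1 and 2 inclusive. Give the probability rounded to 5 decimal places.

0.24900

X ~ Binomial(6, 0.047); P(1 ≤ X ≤ 2) = Σ C(6,k) p^k (1−p)^(6−k) over k:
  k=1: C(6,1)·0.047^1·0.953^5 = 0.2216734
  k=2: C(6,2)·0.047^2·0.953^4 = 0.0273312
Total = 0.2490046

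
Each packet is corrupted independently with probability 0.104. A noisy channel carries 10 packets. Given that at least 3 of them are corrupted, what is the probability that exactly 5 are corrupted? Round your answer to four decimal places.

X ~ Binomial(10, 0.104). Want P(X=5 | X≥3) = P(X=5) / P(X≥3).
P(X=5) = C(10,5)·0.104^5·0.896^5 = 0.001771
P(X≥3) = 1 − 0.333488 − 0.387084 − 0.202182 = 0.077246
Ratio = 0.001771 / 0.077246 = 0.022921

0.0229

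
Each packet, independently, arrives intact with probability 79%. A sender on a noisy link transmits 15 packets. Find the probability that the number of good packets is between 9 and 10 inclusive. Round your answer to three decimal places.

0.168

X ~ Binomial(15, 0.79); P(9 ≤ X ≤ 10) = Σ C(15,k) p^k (1−p)^(15−k) over k:
  k=9: C(15,9)·0.79^9·0.21^6 = 0.05145
  k=10: C(15,10)·0.79^10·0.21^5 = 0.11612
Total = 0.16757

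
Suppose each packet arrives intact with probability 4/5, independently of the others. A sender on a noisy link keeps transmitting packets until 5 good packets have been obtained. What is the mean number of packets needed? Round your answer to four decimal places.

Y = total packets until the fifth success; negative binomial with r=5, p=0.80.
E[Y] = r / p = 5 / 0.80 = 6.250000

6.2500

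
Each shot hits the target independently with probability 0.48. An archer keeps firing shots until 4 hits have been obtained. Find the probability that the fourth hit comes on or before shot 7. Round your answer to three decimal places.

0.456

Finishing within 7 shots ⇔ at least 4 successes in the first 7. With X ~ Binomial(7, 0.48), P(Y ≤ 7) = 1 − P(X ≤ 3).
  k=0: C(7,0)·0.48^0·0.52^7 = 0.01028
  k=1: C(7,1)·0.48^1·0.52^6 = 0.06643
  k=2: C(7,2)·0.48^2·0.52^5 = 0.18396
  k=3: C(7,3)·0.48^3·0.52^4 = 0.28301
1 − 0.54368 = 0.45632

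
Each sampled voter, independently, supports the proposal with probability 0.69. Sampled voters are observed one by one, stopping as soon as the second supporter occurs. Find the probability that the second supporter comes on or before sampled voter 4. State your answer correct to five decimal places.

0.90854

Finishing within 4 sampled voters ⇔ at least 2 successes in the first 4. With X ~ Binomial(4, 0.69), P(Y ≤ 4) = 1 − P(X ≤ 1).
  k=0: C(4,0)·0.69^0·0.31^4 = 0.0092352
  k=1: C(4,1)·0.69^1·0.31^3 = 0.0822232
1 − 0.0914584 = 0.9085416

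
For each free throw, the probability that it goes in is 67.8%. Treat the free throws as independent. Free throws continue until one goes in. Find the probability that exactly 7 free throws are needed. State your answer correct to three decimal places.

Geometric (trials to first success), p = 0.678.
P(Y = 7) = (1−p)^6 · p = 0.0011146 · 0.678 = 0.00076

0.001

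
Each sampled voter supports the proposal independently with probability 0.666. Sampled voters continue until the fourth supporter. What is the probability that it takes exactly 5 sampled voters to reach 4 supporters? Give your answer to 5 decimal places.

Y = trial on which the fourth success occurs; negative binomial, r=4, p=0.666.
P(Y=5) = C(4,3) · p^4 · (1−p)^1
= 4 · 0.19674 · 0.334 = 0.2628472

0.26285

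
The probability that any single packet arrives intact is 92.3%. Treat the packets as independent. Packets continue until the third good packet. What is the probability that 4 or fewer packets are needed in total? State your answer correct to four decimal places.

0.9680

Finishing within 4 packets ⇔ at least 3 successes in the first 4. With X ~ Binomial(4, 0.923), P(Y ≤ 4) = 1 − P(X ≤ 2).
  k=0: C(4,0)·0.923^0·0.077^4 = 0.000035
  k=1: C(4,1)·0.923^1·0.077^3 = 0.001686
  k=2: C(4,2)·0.923^2·0.077^2 = 0.030307
1 − 0.032027 = 0.967973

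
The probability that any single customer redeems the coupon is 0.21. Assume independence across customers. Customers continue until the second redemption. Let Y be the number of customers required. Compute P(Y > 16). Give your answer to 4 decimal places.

Needing more than 16 customers ⇔ fewer than 2 successes in the first 16. With X ~ Binomial(16, 0.21), P(Y > 16) = P(X ≤ 1).
  k=0: C(16,0)·0.21^0·0.79^16 = 0.023016
  k=1: C(16,1)·0.21^1·0.79^15 = 0.097892
P(X ≤ 1) = 0.120908

0.1209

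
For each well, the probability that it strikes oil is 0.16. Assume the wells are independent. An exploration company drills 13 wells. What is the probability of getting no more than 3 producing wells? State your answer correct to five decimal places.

X ~ Binomial(13, 0.16); P(X ≤ 3) = Σ C(13,k) p^k (1−p)^(13−k) over k:
  k=0: C(13,0)·0.16^0·0.84^13 = 0.1036647
  k=1: C(13,1)·0.16^1·0.84^12 = 0.2566934
  k=2: C(13,2)·0.16^2·0.84^11 = 0.2933639
  k=3: C(13,3)·0.16^3·0.84^10 = 0.2048891
Total = 0.8586111

0.85861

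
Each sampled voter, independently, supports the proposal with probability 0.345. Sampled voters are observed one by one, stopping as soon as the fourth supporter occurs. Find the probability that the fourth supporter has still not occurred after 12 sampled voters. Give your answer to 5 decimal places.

0.36030

Needing more than 12 sampled voters ⇔ fewer than 4 successes in the first 12. With X ~ Binomial(12, 0.345), P(Y > 12) = P(X ≤ 3).
  k=0: C(12,0)·0.345^0·0.655^12 = 0.0062358
  k=1: C(12,1)·0.345^1·0.655^11 = 0.0394144
  k=2: C(12,2)·0.345^2·0.655^10 = 0.1141813
  k=3: C(12,3)·0.345^3·0.655^9 = 0.2004711
P(X ≤ 3) = 0.3603026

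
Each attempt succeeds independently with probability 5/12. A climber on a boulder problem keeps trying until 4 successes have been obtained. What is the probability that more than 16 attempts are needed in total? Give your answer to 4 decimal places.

Needing more than 16 attempts ⇔ fewer than 4 successes in the first 16. With X ~ Binomial(16, 0.416667), P(Y > 16) = P(X ≤ 3).
  k=0: C(16,0)·0.416667^0·0.583333^16 = 0.000180
  k=1: C(16,1)·0.416667^1·0.583333^15 = 0.002054
  k=2: C(16,2)·0.416667^2·0.583333^14 = 0.011005
  k=3: C(16,3)·0.416667^3·0.583333^13 = 0.036684
P(X ≤ 3) = 0.049923

0.0499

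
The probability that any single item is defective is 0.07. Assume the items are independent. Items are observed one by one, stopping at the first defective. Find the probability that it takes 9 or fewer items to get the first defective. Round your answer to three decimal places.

Y = number of items to the first success; geometric, p = 0.07.
P(Y ≤ 9) = 1 − (1−p)^9 = 1 − 0.52041 = 0.47959

0.480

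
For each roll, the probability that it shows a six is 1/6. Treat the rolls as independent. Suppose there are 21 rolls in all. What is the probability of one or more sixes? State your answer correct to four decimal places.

P(at least one) = 1 − P(none) = 1 − (1 − 0.166667)^21
= 1 − 0.021737 = 0.978263

0.9783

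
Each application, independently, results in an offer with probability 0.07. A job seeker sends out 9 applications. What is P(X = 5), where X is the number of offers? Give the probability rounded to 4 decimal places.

X ~ Binomial(n=9, p=0.07).
P(X=5) = C(9,5) · p^5 · (1−p)^4
= 126 · 1.6807e-06 · 0.74805 = 0.000158

0.0002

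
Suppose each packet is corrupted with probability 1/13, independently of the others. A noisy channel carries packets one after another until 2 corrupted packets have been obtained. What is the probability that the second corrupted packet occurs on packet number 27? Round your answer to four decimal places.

Y = trial on which the second success occurs; negative binomial, r=2, p=0.076923.
P(Y=27) = C(26,1) · p^2 · (1−p)^25
= 26 · 0.0059172 · 0.13519 = 0.020799

0.0208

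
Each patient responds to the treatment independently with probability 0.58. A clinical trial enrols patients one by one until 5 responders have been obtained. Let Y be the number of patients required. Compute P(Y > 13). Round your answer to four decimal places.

0.0446

Needing more than 13 patients ⇔ fewer than 5 successes in the first 13. With X ~ Binomial(13, 0.58), P(Y > 13) = P(X ≤ 4).
  k=0: C(13,0)·0.58^0·0.42^13 = 0.000013
  k=1: C(13,1)·0.58^1·0.42^12 = 0.000227
  k=2: C(13,2)·0.58^2·0.42^11 = 0.001882
  k=3: C(13,3)·0.58^3·0.42^10 = 0.009531
  k=4: C(13,4)·0.58^4·0.42^9 = 0.032905
P(X ≤ 4) = 0.044558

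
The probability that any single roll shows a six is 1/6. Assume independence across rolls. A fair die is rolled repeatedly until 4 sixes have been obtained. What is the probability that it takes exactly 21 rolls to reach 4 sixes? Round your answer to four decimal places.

Y = trial on which the fourth success occurs; negative binomial, r=4, p=0.166667.
P(Y=21) = C(20,3) · p^4 · (1−p)^17
= 1140 · 0.0007716 · 0.045073 = 0.039648

0.0396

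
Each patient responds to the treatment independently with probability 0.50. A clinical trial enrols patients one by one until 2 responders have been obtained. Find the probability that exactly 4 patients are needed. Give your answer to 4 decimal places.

Y = trial on which the second success occurs; negative binomial, r=2, p=0.50.
P(Y=4) = C(3,1) · p^2 · (1−p)^2
= 3 · 0.25 · 0.25 = 0.187500

0.1875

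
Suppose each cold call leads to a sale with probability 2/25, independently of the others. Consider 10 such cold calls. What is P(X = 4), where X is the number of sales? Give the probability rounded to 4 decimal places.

X ~ Binomial(n=10, p=0.08).
P(X=4) = C(10,4) · p^4 · (1−p)^6
= 210 · 4.096e-05 · 0.60636 = 0.005216

0.0052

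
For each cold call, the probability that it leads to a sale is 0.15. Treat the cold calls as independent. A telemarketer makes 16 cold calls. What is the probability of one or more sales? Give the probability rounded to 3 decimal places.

P(at least one) = 1 − P(none) = 1 − (1 − 0.15)^16
= 1 − 0.07425 = 0.92575

0.926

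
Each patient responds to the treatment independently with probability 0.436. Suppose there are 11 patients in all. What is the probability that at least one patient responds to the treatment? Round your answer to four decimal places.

P(at least one) = 1 − P(none) = 1 − (1 − 0.436)^11
= 1 − 0.001837 = 0.998163

0.9982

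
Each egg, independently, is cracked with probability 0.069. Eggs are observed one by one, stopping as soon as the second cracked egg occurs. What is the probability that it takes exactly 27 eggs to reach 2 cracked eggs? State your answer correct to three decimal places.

Y = trial on which the second success occurs; negative binomial, r=2, p=0.069.
P(Y=27) = C(26,1) · p^2 · (1−p)^25
= 26 · 0.004761 · 0.16739 = 0.02072

0.021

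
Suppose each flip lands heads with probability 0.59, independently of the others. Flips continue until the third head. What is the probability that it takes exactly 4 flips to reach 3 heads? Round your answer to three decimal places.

0.253

Y = trial on which the third success occurs; negative binomial, r=3, p=0.59.
P(Y=4) = C(3,2) · p^3 · (1−p)^1
= 3 · 0.20538 · 0.41 = 0.25262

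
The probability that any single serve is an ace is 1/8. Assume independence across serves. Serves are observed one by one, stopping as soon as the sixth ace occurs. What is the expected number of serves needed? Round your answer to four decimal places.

Y = total serves until the sixth success; negative binomial with r=6, p=0.125.
E[Y] = r / p = 6 / 0.125 = 48.000000

48.0000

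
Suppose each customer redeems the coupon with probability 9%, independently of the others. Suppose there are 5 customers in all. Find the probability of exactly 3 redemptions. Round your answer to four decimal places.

0.0060

X ~ Binomial(n=5, p=0.09).
P(X=3) = C(5,3) · p^3 · (1−p)^2
= 10 · 0.000729 · 0.8281 = 0.006037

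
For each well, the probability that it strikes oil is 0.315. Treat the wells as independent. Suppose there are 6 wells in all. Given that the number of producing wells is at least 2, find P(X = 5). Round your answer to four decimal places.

0.0208

X ~ Binomial(6, 0.315). Want P(X=5 | X≥2) = P(X=5) / P(X≥2).
P(X=5) = C(6,5)·0.315^5·0.685^1 = 0.012747
P(X≥2) = 1 − 0.103310 − 0.285046 = 0.611644
Ratio = 0.012747 / 0.611644 = 0.020840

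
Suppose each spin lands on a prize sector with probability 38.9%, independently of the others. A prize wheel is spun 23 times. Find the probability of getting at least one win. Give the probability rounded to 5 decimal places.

P(at least one) = 1 − P(none) = 1 − (1 − 0.389)^23
= 1 − 0.0000120 = 0.9999880

0.99999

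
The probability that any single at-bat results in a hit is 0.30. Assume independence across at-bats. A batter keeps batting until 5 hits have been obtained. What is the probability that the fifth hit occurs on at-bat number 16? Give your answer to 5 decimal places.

Y = trial on which the fifth success occurs; negative binomial, r=5, p=0.30.
P(Y=16) = C(15,4) · p^5 · (1−p)^11
= 1365 · 0.00243 · 0.019773 = 0.0655869

0.06559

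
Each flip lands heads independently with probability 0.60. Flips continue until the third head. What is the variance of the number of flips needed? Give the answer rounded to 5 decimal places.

3.33333

Y = total flips until the third success; negative binomial with r=3, p=0.60.
Var(Y) = r(1−p)/p² = 3·0.40 / 0.60² = 3.3333333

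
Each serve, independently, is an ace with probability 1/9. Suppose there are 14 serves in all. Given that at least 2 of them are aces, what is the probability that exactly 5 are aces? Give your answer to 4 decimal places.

X ~ Binomial(14, 0.111111). Want P(X=5 | X≥2) = P(X=5) / P(X≥2).
P(X=5) = C(14,5)·0.111111^5·0.888889^9 = 0.011746
P(X≥2) = 1 − 0.192249 − 0.336436 = 0.471315
Ratio = 0.011746 / 0.471315 = 0.024921

0.0249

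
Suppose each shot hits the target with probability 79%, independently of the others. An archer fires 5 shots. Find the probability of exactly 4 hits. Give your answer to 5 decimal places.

0.40898

X ~ Binomial(n=5, p=0.79).
P(X=4) = C(5,4) · p^4 · (1−p)^1
= 5 · 0.3895 · 0.21 = 0.4089759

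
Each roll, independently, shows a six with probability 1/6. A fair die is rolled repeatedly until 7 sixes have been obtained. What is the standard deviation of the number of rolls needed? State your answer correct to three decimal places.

Y = total rolls until the seventh success; negative binomial with r=7, p=0.166667.
SD(Y) = √[r(1−p)/p²] = √(210.00000) = 14.49138

14.491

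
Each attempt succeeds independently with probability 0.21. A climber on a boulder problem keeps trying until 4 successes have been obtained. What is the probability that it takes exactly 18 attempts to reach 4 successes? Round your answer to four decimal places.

0.0488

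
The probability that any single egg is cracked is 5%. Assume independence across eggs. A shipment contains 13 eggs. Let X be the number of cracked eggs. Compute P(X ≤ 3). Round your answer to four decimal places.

0.9969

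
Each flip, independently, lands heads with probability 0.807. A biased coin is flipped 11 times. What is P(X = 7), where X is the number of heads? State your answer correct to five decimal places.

0.10206

X ~ Binomial(n=11, p=0.807).
P(X=7) = C(11,7) · p^7 · (1−p)^4
= 330 · 0.2229 · 0.0013875 = 0.1020606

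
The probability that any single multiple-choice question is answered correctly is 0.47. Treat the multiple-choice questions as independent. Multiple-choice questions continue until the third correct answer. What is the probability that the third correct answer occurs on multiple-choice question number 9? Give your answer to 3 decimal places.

Y = trial on which the third success occurs; negative binomial, r=3, p=0.47.
P(Y=9) = C(8,2) · p^3 · (1−p)^6
= 28 · 0.10382 · 0.022164 = 0.06443

0.064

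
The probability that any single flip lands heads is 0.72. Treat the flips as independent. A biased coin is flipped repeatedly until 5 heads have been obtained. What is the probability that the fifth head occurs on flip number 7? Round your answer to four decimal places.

Y = trial on which the fifth success occurs; negative binomial, r=5, p=0.72.
P(Y=7) = C(6,4) · p^5 · (1−p)^2
= 15 · 0.19349 · 0.0784 = 0.227546

0.2275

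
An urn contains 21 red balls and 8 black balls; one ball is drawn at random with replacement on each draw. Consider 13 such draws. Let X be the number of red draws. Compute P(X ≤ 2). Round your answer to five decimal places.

X ~ Binomial(13, 0.724138); P(X ≤ 2) = Σ C(13,k) p^k (1−p)^(13−k) over k:
  k=0: C(13,0)·0.724138^0·0.275862^13 = 0.0000001
  k=1: C(13,1)·0.724138^1·0.275862^12 = 0.0000018
  k=2: C(13,2)·0.724138^2·0.275862^11 = 0.0000288
Total = 0.0000307

0.00003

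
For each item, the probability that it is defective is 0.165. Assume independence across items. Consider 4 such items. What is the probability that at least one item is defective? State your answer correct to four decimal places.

P(at least one) = 1 − P(none) = 1 − (1 − 0.165)^4
= 1 − 0.486123 = 0.513877

0.5139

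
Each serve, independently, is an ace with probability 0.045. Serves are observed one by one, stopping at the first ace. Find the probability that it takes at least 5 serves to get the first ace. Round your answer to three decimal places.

Y = number of serves to the first success; geometric, p = 0.045.
P(Y > 4) = P(first 4 all fail) = (1−p)^4 = 0.83179

0.832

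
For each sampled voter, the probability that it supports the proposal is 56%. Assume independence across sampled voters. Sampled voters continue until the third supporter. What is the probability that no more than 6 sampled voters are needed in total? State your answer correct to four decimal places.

Finishing within 6 sampled voters ⇔ at least 3 successes in the first 6. With X ~ Binomial(6, 0.56), P(Y ≤ 6) = 1 − P(X ≤ 2).
  k=0: C(6,0)·0.56^0·0.44^6 = 0.007256
  k=1: C(6,1)·0.56^1·0.44^5 = 0.055412
  k=2: C(6,2)·0.56^2·0.44^4 = 0.176310
1 − 0.238979 = 0.761021

0.7610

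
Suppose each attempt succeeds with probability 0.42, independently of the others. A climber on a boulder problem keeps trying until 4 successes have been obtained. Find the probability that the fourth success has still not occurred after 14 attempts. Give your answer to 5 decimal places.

0.09608

Needing more than 14 attempts ⇔ fewer than 4 successes in the first 14. With X ~ Binomial(14, 0.42), P(Y > 14) = P(X ≤ 3).
  k=0: C(14,0)·0.42^0·0.58^14 = 0.0004875
  k=1: C(14,1)·0.42^1·0.58^13 = 0.0049424
  k=2: C(14,2)·0.42^2·0.58^12 = 0.0232635
  k=3: C(14,3)·0.42^3·0.58^11 = 0.0673841
P(X ≤ 3) = 0.0960776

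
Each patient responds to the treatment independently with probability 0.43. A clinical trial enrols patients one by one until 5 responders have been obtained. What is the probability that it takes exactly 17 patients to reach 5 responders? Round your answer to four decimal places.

Y = trial on which the fifth success occurs; negative binomial, r=5, p=0.43.
P(Y=17) = C(16,4) · p^5 · (1−p)^12
= 1820 · 0.014701 · 0.0011762 = 0.031471

0.0315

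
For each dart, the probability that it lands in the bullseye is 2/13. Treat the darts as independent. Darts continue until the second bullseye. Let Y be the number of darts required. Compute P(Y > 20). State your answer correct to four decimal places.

0.1641

Needing more than 20 darts ⇔ fewer than 2 successes in the first 20. With X ~ Binomial(20, 0.153846), P(Y > 20) = P(X ≤ 1).
  k=0: C(20,0)·0.153846^0·0.846154^20 = 0.035399
  k=1: C(20,1)·0.153846^1·0.846154^19 = 0.128722
P(X ≤ 1) = 0.164121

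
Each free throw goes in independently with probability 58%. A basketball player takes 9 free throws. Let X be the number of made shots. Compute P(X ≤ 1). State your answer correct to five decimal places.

X ~ Binomial(9, 0.58); P(X ≤ 1) = Σ C(9,k) p^k (1−p)^(9−k) over k:
  k=0: C(9,0)·0.58^0·0.42^9 = 0.0004067
  k=1: C(9,1)·0.58^1·0.42^8 = 0.0050543
Total = 0.0054610

0.00546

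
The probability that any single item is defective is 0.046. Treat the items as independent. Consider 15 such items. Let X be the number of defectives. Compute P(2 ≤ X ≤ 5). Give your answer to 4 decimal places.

X ~ Binomial(15, 0.046); P(2 ≤ X ≤ 5) = Σ C(15,k) p^k (1−p)^(15−k) over k:
  k=2: C(15,2)·0.046^2·0.954^13 = 0.120457
  k=3: C(15,3)·0.046^3·0.954^12 = 0.025169
  k=4: C(15,4)·0.046^4·0.954^11 = 0.003641
  k=5: C(15,5)·0.046^5·0.954^10 = 0.000386
Total = 0.149653

0.1497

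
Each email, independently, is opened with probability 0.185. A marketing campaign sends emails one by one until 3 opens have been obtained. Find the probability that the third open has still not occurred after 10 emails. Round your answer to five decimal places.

0.72257

Needing more than 10 emails ⇔ fewer than 3 successes in the first 10. With X ~ Binomial(10, 0.185), P(Y > 10) = P(X ≤ 2).
  k=0: C(10,0)·0.185^0·0.815^10 = 0.1292933
  k=1: C(10,1)·0.185^1·0.815^9 = 0.2934879
  k=2: C(10,2)·0.185^2·0.815^8 = 0.2997898
P(X ≤ 2) = 0.7225710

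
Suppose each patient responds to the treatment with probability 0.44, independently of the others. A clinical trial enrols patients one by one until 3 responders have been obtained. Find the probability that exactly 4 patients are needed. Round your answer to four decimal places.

Y = trial on which the third success occurs; negative binomial, r=3, p=0.44.
P(Y=4) = C(3,2) · p^3 · (1−p)^1
= 3 · 0.085184 · 0.56 = 0.143109

0.1431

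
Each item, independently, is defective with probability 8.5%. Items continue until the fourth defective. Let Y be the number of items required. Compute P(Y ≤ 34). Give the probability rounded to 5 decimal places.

0.32687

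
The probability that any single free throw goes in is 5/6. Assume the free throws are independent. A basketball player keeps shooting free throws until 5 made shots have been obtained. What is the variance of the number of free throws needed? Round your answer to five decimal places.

Y = total free throws until the fifth success; negative binomial with r=5, p=0.833333.
Var(Y) = r(1−p)/p² = 5·0.166667 / 0.833333² = 1.2000000

1.20000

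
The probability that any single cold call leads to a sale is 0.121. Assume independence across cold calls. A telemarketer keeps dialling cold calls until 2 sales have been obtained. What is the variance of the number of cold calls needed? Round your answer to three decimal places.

Y = total cold calls until the second success; negative binomial with r=2, p=0.121.
Var(Y) = r(1−p)/p² = 2·0.879 / 0.121² = 120.07377

120.074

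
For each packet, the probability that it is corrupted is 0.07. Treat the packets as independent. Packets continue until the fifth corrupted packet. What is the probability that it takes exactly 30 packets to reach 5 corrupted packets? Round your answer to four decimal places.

Y = trial on which the fifth success occurs; negative binomial, r=5, p=0.07.
P(Y=30) = C(29,4) · p^5 · (1−p)^25
= 23751 · 1.6807e-06 · 0.16296 = 0.006505

0.0065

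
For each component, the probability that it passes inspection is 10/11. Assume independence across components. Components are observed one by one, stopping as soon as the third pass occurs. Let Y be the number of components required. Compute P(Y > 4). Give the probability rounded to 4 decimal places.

Needing more than 4 components ⇔ fewer than 3 successes in the first 4. With X ~ Binomial(4, 0.909091), P(Y > 4) = P(X ≤ 2).
  k=0: C(4,0)·0.909091^0·0.090909^4 = 0.000068
  k=1: C(4,1)·0.909091^1·0.090909^3 = 0.002732
  k=2: C(4,2)·0.909091^2·0.090909^2 = 0.040981
P(X ≤ 2) = 0.043781

0.0438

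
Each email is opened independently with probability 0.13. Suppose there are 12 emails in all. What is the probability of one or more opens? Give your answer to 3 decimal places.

0.812

P(at least one) = 1 − P(none) = 1 − (1 − 0.13)^12
= 1 − 0.18803 = 0.81197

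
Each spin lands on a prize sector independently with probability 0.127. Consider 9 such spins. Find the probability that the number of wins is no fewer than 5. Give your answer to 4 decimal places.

0.0027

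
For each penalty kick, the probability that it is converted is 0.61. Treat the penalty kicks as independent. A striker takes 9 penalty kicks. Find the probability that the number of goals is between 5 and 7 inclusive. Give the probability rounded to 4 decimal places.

0.6750

X ~ Binomial(9, 0.61); P(5 ≤ X ≤ 7) = Σ C(9,k) p^k (1−p)^(9−k) over k:
  k=5: C(9,5)·0.61^5·0.39^4 = 0.246194
  k=6: C(9,6)·0.61^6·0.39^3 = 0.256716
  k=7: C(9,7)·0.61^7·0.39^2 = 0.172084
Total = 0.674994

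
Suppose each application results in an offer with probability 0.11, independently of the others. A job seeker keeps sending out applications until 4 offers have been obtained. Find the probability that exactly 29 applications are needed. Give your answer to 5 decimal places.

Y = trial on which the fourth success occurs; negative binomial, r=4, p=0.11.
P(Y=29) = C(28,3) · p^4 · (1−p)^25
= 3276 · 0.00014641 · 0.054294 = 0.0260414

0.02604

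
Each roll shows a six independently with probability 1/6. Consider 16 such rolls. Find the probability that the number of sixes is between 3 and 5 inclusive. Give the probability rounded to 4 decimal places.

X ~ Binomial(16, 0.166667); P(3 ≤ X ≤ 5) = Σ C(16,k) p^k (1−p)^(16−k) over k:
  k=3: C(16,3)·0.166667^3·0.833333^13 = 0.242314
  k=4: C(16,4)·0.166667^4·0.833333^12 = 0.157504
  k=5: C(16,5)·0.166667^5·0.833333^11 = 0.075602
Total = 0.475420

0.4754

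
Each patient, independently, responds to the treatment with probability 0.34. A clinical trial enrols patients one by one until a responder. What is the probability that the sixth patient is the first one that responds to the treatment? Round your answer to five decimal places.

0.04258

Geometric (trials to first success), p = 0.34.
P(Y = 6) = (1−p)^5 · p = 0.12523 · 0.34 = 0.0425793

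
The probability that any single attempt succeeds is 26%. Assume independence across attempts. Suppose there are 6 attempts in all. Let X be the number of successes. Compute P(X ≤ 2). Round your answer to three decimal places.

X ~ Binomial(6, 0.26); P(X ≤ 2) = Σ C(6,k) p^k (1−p)^(6−k) over k:
  k=0: C(6,0)·0.26^0·0.74^6 = 0.16421
  k=1: C(6,1)·0.26^1·0.74^5 = 0.34617
  k=2: C(6,2)·0.26^2·0.74^4 = 0.30406
Total = 0.81444

0.814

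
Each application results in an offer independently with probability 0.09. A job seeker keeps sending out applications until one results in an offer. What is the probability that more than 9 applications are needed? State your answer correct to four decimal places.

Y = number of applications to the first success; geometric, p = 0.09.
P(Y > 9) = P(first 9 all fail) = (1−p)^9 = 0.427930

0.4279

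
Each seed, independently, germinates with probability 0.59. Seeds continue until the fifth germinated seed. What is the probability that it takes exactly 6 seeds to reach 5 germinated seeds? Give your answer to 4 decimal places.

0.1466

Y = trial on which the fifth success occurs; negative binomial, r=5, p=0.59.
P(Y=6) = C(5,4) · p^5 · (1−p)^1
= 5 · 0.071492 · 0.41 = 0.146559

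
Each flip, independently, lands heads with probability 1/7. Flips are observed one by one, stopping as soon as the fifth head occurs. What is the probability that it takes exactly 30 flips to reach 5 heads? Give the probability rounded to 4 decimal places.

0.0300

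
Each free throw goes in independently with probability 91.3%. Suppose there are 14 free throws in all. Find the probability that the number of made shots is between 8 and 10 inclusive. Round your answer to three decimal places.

X ~ Binomial(14, 0.913); P(8 ≤ X ≤ 10) = Σ C(14,k) p^k (1−p)^(14−k) over k:
  k=8: C(14,8)·0.913^8·0.087^6 = 0.00063
  k=9: C(14,9)·0.913^9·0.087^5 = 0.00440
  k=10: C(14,10)·0.913^10·0.087^4 = 0.02308
Total = 0.02811

0.028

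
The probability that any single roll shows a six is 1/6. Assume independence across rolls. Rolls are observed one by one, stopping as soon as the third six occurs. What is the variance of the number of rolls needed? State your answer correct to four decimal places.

Y = total rolls until the third success; negative binomial with r=3, p=0.166667.
Var(Y) = r(1−p)/p² = 3·0.833333 / 0.166667² = 90.000000

90.0000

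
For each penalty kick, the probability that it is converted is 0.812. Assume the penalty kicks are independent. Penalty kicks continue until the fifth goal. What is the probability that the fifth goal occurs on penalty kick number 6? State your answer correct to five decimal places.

Y = trial on which the fifth success occurs; negative binomial, r=5, p=0.812.
P(Y=6) = C(5,4) · p^5 · (1−p)^1
= 5 · 0.353 · 0.188 = 0.3318242

0.33182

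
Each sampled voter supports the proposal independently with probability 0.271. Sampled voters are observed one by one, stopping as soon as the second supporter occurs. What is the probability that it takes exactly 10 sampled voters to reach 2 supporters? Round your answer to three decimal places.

Y = trial on which the second success occurs; negative binomial, r=2, p=0.271.
P(Y=10) = C(9,1) · p^2 · (1−p)^8
= 9 · 0.073441 · 0.079766 = 0.05272

0.053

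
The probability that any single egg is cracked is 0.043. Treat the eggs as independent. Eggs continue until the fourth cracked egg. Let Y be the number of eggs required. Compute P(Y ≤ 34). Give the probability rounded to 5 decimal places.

Finishing within 34 eggs ⇔ at least 4 successes in the first 34. With X ~ Binomial(34, 0.043), P(Y ≤ 34) = 1 − P(X ≤ 3).
  k=0: C(34,0)·0.043^0·0.957^34 = 0.2243912
  k=1: C(34,1)·0.043^1·0.957^33 = 0.3428004
  k=2: C(34,2)·0.043^2·0.957^32 = 0.2541451
  k=3: C(34,3)·0.043^3·0.957^31 = 0.1218055
1 − 0.9431423 = 0.0568577

0.05686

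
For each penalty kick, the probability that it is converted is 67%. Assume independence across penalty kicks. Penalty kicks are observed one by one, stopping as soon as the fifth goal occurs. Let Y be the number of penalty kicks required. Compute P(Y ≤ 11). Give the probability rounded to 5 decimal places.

0.96342

Finishing within 11 penalty kicks ⇔ at least 5 successes in the first 11. With X ~ Binomial(11, 0.67), P(Y ≤ 11) = 1 − P(X ≤ 4).
  k=0: C(11,0)·0.67^0·0.33^11 = 0.0000051
  k=1: C(11,1)·0.67^1·0.33^10 = 0.0001129
  k=2: C(11,2)·0.67^2·0.33^9 = 0.0011459
  k=3: C(11,3)·0.67^3·0.33^8 = 0.0069794
  k=4: C(11,4)·0.67^4·0.33^7 = 0.0283407
1 − 0.0365839 = 0.9634161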